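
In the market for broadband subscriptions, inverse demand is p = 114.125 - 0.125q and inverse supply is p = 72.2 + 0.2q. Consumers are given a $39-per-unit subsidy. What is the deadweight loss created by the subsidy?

Deadweight loss = $2340

Pre-subsidy: 114.125 - 0.125q = 72.2 + 0.2q gives q* = 129 and p* = 98.
With the rebate, buyers effectively pay pb = ps − 39, where ps is the price sellers receive.
On the curves, pb = 114.125 - 0.125q and ps = 72.2 + 0.2q; the wedge ps − pb = 39 gives 72.2 + 0.2q − (114.125 - 0.125q) = 39, so q' = 249.
Then pb = 114.125 − 0.125·249 = 83 and ps = 72.2 + 0.2·249 = 122.
The subsidy expands output by 249 − 129 = 120 past the efficient level; on those units the gap between marginal cost and willingness to pay runs from 0 up to 39.
DWL = ½ × 39 × 120 = 2340.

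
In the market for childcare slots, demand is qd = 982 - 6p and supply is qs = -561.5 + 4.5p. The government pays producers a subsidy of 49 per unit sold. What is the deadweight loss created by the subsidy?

Pre-subsidy: 982 - 6p = -561.5 + 4.5p gives p* = 147, q* = 100.
With the subsidy, sellers receive ps = pb + 49 for each unit, where pb is the price buyers pay.
Supply in terms of pb becomes qs = -561.5 + 4.5(pb + 49) = -341 + 4.5pb. Setting this equal to demand: 982 - 6pb = -341 + 4.5pb, so pb = 126.
Sellers receive ps = 126 + 49 = 175; q' = 982 − 6·126 = 226.
The subsidy expands output by 226 − 100 = 126 past the efficient level; on those units the gap between marginal cost and willingness to pay runs from 0 up to 49.
DWL = ½ × 49 × 126 = 3087.

Deadweight loss = 3087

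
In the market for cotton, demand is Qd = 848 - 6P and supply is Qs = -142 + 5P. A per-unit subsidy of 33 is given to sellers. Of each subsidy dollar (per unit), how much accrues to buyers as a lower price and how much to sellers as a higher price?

Pre-subsidy: 848 - 6P = -142 + 5P gives P* = 90, Q* = 308.
With the subsidy, sellers receive Ps = Pb + 33 for each unit, where Pb is the price buyers pay.
Supply in terms of Pb becomes Qs = -142 + 5(Pb + 33) = 23 + 5Pb. Setting this equal to demand: 848 - 6Pb = 23 + 5Pb, so Pb = 75.
Sellers receive Ps = 75 + 33 = 108; Q' = 848 − 6·75 = 398.
Buyers' price falls by P* − Pb = 90 − 75 = 15; sellers' price rises by Ps − P* = 108 − 90 = 18.

Buyers gain 15 per unit; sellers gain 18 per unit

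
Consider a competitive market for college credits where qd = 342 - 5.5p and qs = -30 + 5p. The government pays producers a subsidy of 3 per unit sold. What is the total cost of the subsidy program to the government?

Government cost = 465

Pre-subsidy: 342 - 5.5p = -30 + 5p gives p* = 248/7, q* = 1030/7.
With the subsidy, sellers receive ps = pb + 3 for each unit, where pb is the price buyers pay.
Supply in terms of pb becomes qs = -30 + 5(pb + 3) = -15 + 5pb. Setting this equal to demand: 342 - 5.5pb = -15 + 5pb, so pb = 34.
Sellers receive ps = 34 + 3 = 37; q' = 342 − 5.5·34 = 155.
Government outlay = subsidy × quantity = 3 × 155 = 465.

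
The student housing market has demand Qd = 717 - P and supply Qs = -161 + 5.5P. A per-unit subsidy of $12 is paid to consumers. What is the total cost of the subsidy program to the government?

Government cost = 92364/13

Pre-subsidy: 717 - P = -161 + 5.5P gives P* = 1756/13, Q* = 7565/13.
With the rebate, buyers effectively pay Pb = Ps − 12, where Ps is the price sellers receive.
Demand in terms of Ps becomes Qd = 717 − 1(Ps − 12) = 729 - Ps. Setting this equal to supply: 729 - Ps = -161 + 5.5Ps, so Ps = 1780/13.
Buyers pay Pb = 1780/13 − 12 = 1624/13; Q' = -161 + 5.5·(1780/13) = 7697/13.
Government outlay = subsidy × quantity = 12 × 7697/13 = 92364/13.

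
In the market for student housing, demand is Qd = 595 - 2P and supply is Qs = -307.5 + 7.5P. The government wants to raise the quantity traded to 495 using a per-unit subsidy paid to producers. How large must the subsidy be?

At Q = 495, invert demand for the buyer price: Pb = (595 − 495)/2 = 50; invert supply for the seller price: Ps = (495 − (-307.5))/7.5 = 107.
The subsidy must fill the gap: s = Ps − Pb = 107 − 50 = 57.

Required subsidy s = 57 per unit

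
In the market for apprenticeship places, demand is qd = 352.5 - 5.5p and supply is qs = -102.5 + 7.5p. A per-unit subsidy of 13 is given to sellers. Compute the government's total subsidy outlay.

Pre-subsidy: 352.5 - 5.5p = -102.5 + 7.5p gives p* = 35, q* = 160.
With the subsidy, sellers receive ps = pb + 13 for each unit, where pb is the price buyers pay.
Supply in terms of pb becomes qs = -102.5 + 7.5(pb + 13) = -5 + 7.5pb. Setting this equal to demand: 352.5 - 5.5pb = -5 + 7.5pb, so pb = 27.5.
Sellers receive ps = 27.5 + 13 = 40.5; q' = 352.5 − 5.5·27.5 = 201.25.
Government outlay = subsidy × quantity = 13 × 201.25 = 2616.25.

Government cost = 2616.25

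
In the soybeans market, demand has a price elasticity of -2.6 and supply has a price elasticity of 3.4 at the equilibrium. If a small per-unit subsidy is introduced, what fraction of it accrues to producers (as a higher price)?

For a small subsidy around the equilibrium, the benefit split depends on the relative slopes, which at a point are proportional to the elasticities.
Buyer share = εs/(εs + |εd|) = 3.4/(3.4 + 2.6) = 17/30; seller share = |εd|/(εs + |εd|) = 13/30.
So producers capture 13/30 of the subsidy.

Producer share = 13/30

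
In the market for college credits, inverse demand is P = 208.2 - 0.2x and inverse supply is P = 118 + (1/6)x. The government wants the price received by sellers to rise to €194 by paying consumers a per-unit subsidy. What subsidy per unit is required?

Required subsidy s = €77 per unit

At a seller price of 194, quantity supplied is -708 + 6·194 = 456.
Buyers absorb 456 only when they pay Pb = 208.2 − 0.2·456 = 117.
s = Ps − Pb = 194 − 117 = 77.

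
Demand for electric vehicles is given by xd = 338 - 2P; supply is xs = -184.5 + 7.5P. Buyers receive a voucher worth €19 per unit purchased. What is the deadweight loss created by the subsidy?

Pre-subsidy: 338 - 2P = -184.5 + 7.5P gives P* = 55, x* = 228.
With the rebate, buyers effectively pay Pb = Ps − 19, where Ps is the price sellers receive.
Demand in terms of Ps becomes xd = 338 − 2(Ps − 19) = 376 - 2Ps. Setting this equal to supply: 376 - 2Ps = -184.5 + 7.5Ps, so Ps = 59.
Buyers pay Pb = 59 − 19 = 40; x' = -184.5 + 7.5·59 = 258.
The subsidy expands output by 258 − 228 = 30 past the efficient level; on those units the gap between marginal cost and willingness to pay runs from 0 up to 19.
DWL = ½ × 19 × 30 = 285.

Deadweight loss = €285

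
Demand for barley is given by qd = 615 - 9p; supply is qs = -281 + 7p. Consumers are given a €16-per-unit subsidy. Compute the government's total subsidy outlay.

Government cost = €2784

Pre-subsidy: 615 - 9p = -281 + 7p gives p* = 56, q* = 111.
With the rebate, buyers effectively pay pb = ps − 16, where ps is the price sellers receive.
Demand in terms of ps becomes qd = 615 − 9(ps − 16) = 759 - 9ps. Setting this equal to supply: 759 - 9ps = -281 + 7ps, so ps = 65.
Buyers pay pb = 65 − 16 = 49; q' = -281 + 7·65 = 174.
Government outlay = subsidy × quantity = 16 × 174 = 2784.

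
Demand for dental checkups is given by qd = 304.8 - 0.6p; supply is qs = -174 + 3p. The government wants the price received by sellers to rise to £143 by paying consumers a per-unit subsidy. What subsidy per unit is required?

At a seller price of 143, quantity supplied is -174 + 3·143 = 255.
Buyers absorb 255 only when they pay pb with 304.8 − 0.6·pb = 255, i.e. pb = 83.
s = ps − pb = 143 − 83 = 60.

Required subsidy s = £60 per unit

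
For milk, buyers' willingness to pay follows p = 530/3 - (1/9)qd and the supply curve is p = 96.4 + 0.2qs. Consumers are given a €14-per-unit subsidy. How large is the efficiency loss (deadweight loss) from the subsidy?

Deadweight loss = €315

Pre-subsidy: 530/3 - (1/9)q = 96.4 + 0.2q gives q* = 258 and p* = 148.
With the rebate, buyers effectively pay pb = ps − 14, where ps is the price sellers receive.
On the curves, pb = 530/3 - (1/9)q and ps = 96.4 + 0.2q; the wedge ps − pb = 14 gives 96.4 + 0.2q − (530/3 - (1/9)q) = 14, so q' = 303.
Then pb = 530/3 − (1/9)·303 = 143 and ps = 96.4 + 0.2·303 = 157.
The subsidy expands output by 303 − 258 = 45 past the efficient level; on those units the gap between marginal cost and willingness to pay runs from 0 up to 14.
DWL = ½ × 14 × 45 = 315.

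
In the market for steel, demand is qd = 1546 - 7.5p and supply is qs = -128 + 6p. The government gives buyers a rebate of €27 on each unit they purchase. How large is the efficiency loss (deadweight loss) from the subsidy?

Pre-subsidy: 1546 - 7.5p = -128 + 6p gives p* = 124, q* = 616.
With the rebate, buyers effectively pay pb = ps − 27, where ps is the price sellers receive.
Demand in terms of ps becomes qd = 1546 − 7.5(ps − 27) = 1748.5 - 7.5ps. Setting this equal to supply: 1748.5 - 7.5ps = -128 + 6ps, so ps = 139.
Buyers pay pb = 139 − 27 = 112; q' = -128 + 6·139 = 706.
The subsidy expands output by 706 − 616 = 90 past the efficient level; on those units the gap between marginal cost and willingness to pay runs from 0 up to 27.
DWL = ½ × 27 × 90 = 1215.

Deadweight loss = €1215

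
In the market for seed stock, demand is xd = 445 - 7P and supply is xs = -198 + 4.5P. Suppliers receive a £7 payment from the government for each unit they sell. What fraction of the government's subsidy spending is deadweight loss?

Pre-subsidy: 445 - 7P = -198 + 4.5P gives P* = 1286/23, x* = 1233/23.
With the subsidy, sellers receive Ps = Pb + 7 for each unit, where Pb is the price buyers pay.
Supply in terms of Pb becomes xs = -198 + 4.5(Pb + 7) = -166.5 + 4.5Pb. Setting this equal to demand: 445 - 7Pb = -166.5 + 4.5Pb, so Pb = 1223/23.
Sellers receive Ps = 1223/23 + 7 = 1384/23; x' = 445 − 7·(1223/23) = 1674/23.
ΔCS = ½(1233/23 + 1674/23)(1286/23 − 1223/23) = 183141/1058; ΔPS = ½(1233/23 + 1674/23)(1384/23 − 1286/23) = 142443/529.
Government spending = 7 × 1674/23 = 11718/23.
DWL = ½ × 7 × (1674/23 − 1233/23) = 3087/46; fraction = (3087/46) / (11718/23) = 49/372.

DWL / government spending = 49/372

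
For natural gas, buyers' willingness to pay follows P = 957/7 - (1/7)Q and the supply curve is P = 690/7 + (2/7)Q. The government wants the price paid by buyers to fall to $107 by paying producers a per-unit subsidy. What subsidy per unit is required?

At a buyer price of 107, quantity demanded is 957 − 7·107 = 208.
Sellers supply 208 only when they receive Ps = 690/7 + (2/7)·208 = 158.
s = Ps − Pb = 158 − 107 = 51.

Required subsidy s = $51 per unit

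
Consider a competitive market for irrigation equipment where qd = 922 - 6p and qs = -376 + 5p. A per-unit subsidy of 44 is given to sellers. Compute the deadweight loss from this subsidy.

Pre-subsidy: 922 - 6p = -376 + 5p gives p* = 118, q* = 214.
With the subsidy, sellers receive ps = pb + 44 for each unit, where pb is the price buyers pay.
Supply in terms of pb becomes qs = -376 + 5(pb + 44) = -156 + 5pb. Setting this equal to demand: 922 - 6pb = -156 + 5pb, so pb = 98.
Sellers receive ps = 98 + 44 = 142; q' = 922 − 6·98 = 334.
The subsidy expands output by 334 − 214 = 120 past the efficient level; on those units the gap between marginal cost and willingness to pay runs from 0 up to 44.
DWL = ½ × 44 × 120 = 2640.

Deadweight loss = 2640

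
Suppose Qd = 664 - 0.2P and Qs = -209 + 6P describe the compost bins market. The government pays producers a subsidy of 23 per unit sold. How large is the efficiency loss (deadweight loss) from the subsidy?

Deadweight loss = 1587/31

Pre-subsidy: 664 - 0.2P = -209 + 6P gives P* = 4365/31, Q* = 19711/31.
With the subsidy, sellers receive Ps = Pb + 23 for each unit, where Pb is the price buyers pay.
Supply in terms of Pb becomes Qs = -209 + 6(Pb + 23) = -71 + 6Pb. Setting this equal to demand: 664 - 0.2Pb = -71 + 6Pb, so Pb = 3675/31.
Sellers receive Ps = 3675/31 + 23 = 4388/31; Q' = 664 − 0.2·(3675/31) = 19849/31.
The subsidy expands output by 19849/31 − 19711/31 = 138/31 past the efficient level; on those units the gap between marginal cost and willingness to pay runs from 0 up to 23.
DWL = ½ × 23 × 138/31 = 1587/31.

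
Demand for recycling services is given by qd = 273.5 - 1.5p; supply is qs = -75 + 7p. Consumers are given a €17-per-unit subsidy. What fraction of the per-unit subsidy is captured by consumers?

Consumer share = 14/17

Pre-subsidy: 273.5 - 1.5p = -75 + 7p gives p* = 41, q* = 212.
With the rebate, buyers effectively pay pb = ps − 17, where ps is the price sellers receive.
Demand in terms of ps becomes qd = 273.5 − 1.5(ps − 17) = 299 - 1.5ps. Setting this equal to supply: 299 - 1.5ps = -75 + 7ps, so ps = 44.
Buyers pay pb = 44 − 17 = 27; q' = -75 + 7·44 = 233.
Buyers' price falls by p* − pb = 41 − 27 = 14; sellers' price rises by ps − p* = 44 − 41 = 3.
So consumers capture 14/17 = 14/17 of each unit of subsidy.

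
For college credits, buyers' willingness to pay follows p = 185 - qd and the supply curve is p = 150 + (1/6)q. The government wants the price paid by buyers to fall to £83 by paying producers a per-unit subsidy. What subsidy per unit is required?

At a buyer price of 83, quantity demanded is 185 − 1·83 = 102.
Sellers supply 102 only when they receive ps = 150 + (1/6)·102 = 167.
s = ps − pb = 167 − 83 = 84.

Required subsidy s = £84 per unit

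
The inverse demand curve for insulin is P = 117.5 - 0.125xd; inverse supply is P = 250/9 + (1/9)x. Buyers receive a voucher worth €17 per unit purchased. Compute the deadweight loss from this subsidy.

Pre-subsidy: 117.5 - 0.125x = 250/9 + (1/9)x gives x* = 380 and P* = 70.
With the rebate, buyers effectively pay Pb = Ps − 17, where Ps is the price sellers receive.
On the curves, Pb = 117.5 - 0.125x and Ps = 250/9 + (1/9)x; the wedge Ps − Pb = 17 gives 250/9 + (1/9)x − (117.5 - 0.125x) = 17, so x' = 452.
Then Pb = 117.5 − 0.125·452 = 61 and Ps = 250/9 + (1/9)·452 = 78.
The subsidy expands output by 452 − 380 = 72 past the efficient level; on those units the gap between marginal cost and willingness to pay runs from 0 up to 17.
DWL = ½ × 17 × 72 = 612.

Deadweight loss = €612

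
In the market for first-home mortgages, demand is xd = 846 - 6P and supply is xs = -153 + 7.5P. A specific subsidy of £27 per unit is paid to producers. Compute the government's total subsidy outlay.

Government cost = £13284

Pre-subsidy: 846 - 6P = -153 + 7.5P gives P* = 74, x* = 402.
With the subsidy, sellers receive Ps = Pb + 27 for each unit, where Pb is the price buyers pay.
Supply in terms of Pb becomes xs = -153 + 7.5(Pb + 27) = 49.5 + 7.5Pb. Setting this equal to demand: 846 - 6Pb = 49.5 + 7.5Pb, so Pb = 59.
Sellers receive Ps = 59 + 27 = 86; x' = 846 − 6·59 = 492.
Government outlay = subsidy × quantity = 27 × 492 = 13284.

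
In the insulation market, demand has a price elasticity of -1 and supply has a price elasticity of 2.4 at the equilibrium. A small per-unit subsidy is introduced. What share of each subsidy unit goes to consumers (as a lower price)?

Consumer share = 12/17

For a small subsidy around the equilibrium, the benefit split depends on the relative slopes, which at a point are proportional to the elasticities.
Buyer share = εs/(εs + |εd|) = 2.4/(2.4 + 1) = 12/17; seller share = |εd|/(εs + |εd|) = 5/17.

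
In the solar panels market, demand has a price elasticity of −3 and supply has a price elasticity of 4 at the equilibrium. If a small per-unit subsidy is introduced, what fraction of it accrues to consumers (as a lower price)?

For a small subsidy around the equilibrium, the benefit split depends on the relative slopes, which at a point are proportional to the elasticities.
Buyer share = εs/(εs + |εd|) = 4/(4 + 3) = 4/7; seller share = |εd|/(εs + |εd|) = 3/7.

Consumer share = 4/7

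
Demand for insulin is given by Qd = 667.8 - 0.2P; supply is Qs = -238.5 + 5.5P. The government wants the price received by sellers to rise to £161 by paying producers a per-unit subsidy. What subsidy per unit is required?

At a seller price of 161, quantity supplied is -238.5 + 5.5·161 = 647.
Buyers absorb 647 only when they pay Pb with 667.8 − 0.2·Pb = 647, i.e. Pb = 104.
s = Ps − Pb = 161 − 104 = 57.

Required subsidy s = £57 per unit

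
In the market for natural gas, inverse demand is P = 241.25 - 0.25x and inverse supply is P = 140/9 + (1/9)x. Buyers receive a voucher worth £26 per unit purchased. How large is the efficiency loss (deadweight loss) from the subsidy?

Deadweight loss = £936

Pre-subsidy: 241.25 - 0.25x = 140/9 + (1/9)x gives x* = 625 and P* = 85.
With the rebate, buyers effectively pay Pb = Ps − 26, where Ps is the price sellers receive.
On the curves, Pb = 241.25 - 0.25x and Ps = 140/9 + (1/9)x; the wedge Ps − Pb = 26 gives 140/9 + (1/9)x − (241.25 - 0.25x) = 26, so x' = 697.
Then Pb = 241.25 − 0.25·697 = 67 and Ps = 140/9 + (1/9)·697 = 93.
The subsidy expands output by 697 − 625 = 72 past the efficient level; on those units the gap between marginal cost and willingness to pay runs from 0 up to 26.
DWL = ½ × 26 × 72 = 936.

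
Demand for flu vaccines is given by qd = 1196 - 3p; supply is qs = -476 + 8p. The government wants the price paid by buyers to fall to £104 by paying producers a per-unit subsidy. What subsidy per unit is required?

At a buyer price of 104, quantity demanded is 1196 − 3·104 = 884.
Sellers supply 884 only when they receive ps with -476 + 8·ps = 884, i.e. ps = 170.
s = ps − pb = 170 − 104 = 66.

Required subsidy s = £66 per unit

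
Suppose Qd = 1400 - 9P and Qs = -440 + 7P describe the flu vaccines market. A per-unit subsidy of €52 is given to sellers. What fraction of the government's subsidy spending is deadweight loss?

DWL / government spending = 819/4558

Pre-subsidy: 1400 - 9P = -440 + 7P gives P* = 115, Q* = 365.
With the subsidy, sellers receive Ps = Pb + 52 for each unit, where Pb is the price buyers pay.
Supply in terms of Pb becomes Qs = -440 + 7(Pb + 52) = -76 + 7Pb. Setting this equal to demand: 1400 - 9Pb = -76 + 7Pb, so Pb = 92.25.
Sellers receive Ps = 92.25 + 52 = 144.25; Q' = 1400 − 9·92.25 = 569.75.
ΔCS = ½(365 + 569.75)(115 − 92.25) = 10632.78125; ΔPS = ½(365 + 569.75)(144.25 − 115) = 13670.71875.
Government spending = 52 × 569.75 = 29627.
DWL = ½ × 52 × (569.75 − 365) = 5323.5; fraction = 5323.5 / 29627 = 819/4558.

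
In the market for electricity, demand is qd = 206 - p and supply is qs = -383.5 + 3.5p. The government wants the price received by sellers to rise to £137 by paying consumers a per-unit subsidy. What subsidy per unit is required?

At a seller price of 137, quantity supplied is -383.5 + 3.5·137 = 96.
Buyers absorb 96 only when they pay pb with 206 − 1·pb = 96, i.e. pb = 110.
s = ps − pb = 137 − 110 = 27.

Required subsidy s = £27 per unit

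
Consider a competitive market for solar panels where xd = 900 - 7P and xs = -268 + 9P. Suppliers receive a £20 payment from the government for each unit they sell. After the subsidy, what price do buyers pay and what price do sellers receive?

Buyers pay £61.75; sellers receive £81.75

Pre-subsidy: 900 - 7P = -268 + 9P gives P* = 73, x* = 389.
With the subsidy, sellers receive Ps = Pb + 20 for each unit, where Pb is the price buyers pay.
Supply in terms of Pb becomes xs = -268 + 9(Pb + 20) = -88 + 9Pb. Setting this equal to demand: 900 - 7Pb = -88 + 9Pb, so Pb = 61.75.
Sellers receive Ps = 61.75 + 20 = 81.75; x' = 900 − 7·61.75 = 467.75.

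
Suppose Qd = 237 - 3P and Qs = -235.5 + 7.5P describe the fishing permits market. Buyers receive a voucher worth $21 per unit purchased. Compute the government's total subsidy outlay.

Pre-subsidy: 237 - 3P = -235.5 + 7.5P gives P* = 45, Q* = 102.
With the rebate, buyers effectively pay Pb = Ps − 21, where Ps is the price sellers receive.
Demand in terms of Ps becomes Qd = 237 − 3(Ps − 21) = 300 - 3Ps. Setting this equal to supply: 300 - 3Ps = -235.5 + 7.5Ps, so Ps = 51.
Buyers pay Pb = 51 − 21 = 30; Q' = -235.5 + 7.5·51 = 147.
Government outlay = subsidy × quantity = 21 × 147 = 3087.

Government cost = $3087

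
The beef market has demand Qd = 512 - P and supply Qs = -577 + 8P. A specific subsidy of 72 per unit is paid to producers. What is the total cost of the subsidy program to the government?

Pre-subsidy: 512 - P = -577 + 8P gives P* = 121, Q* = 391.
With the subsidy, sellers receive Ps = Pb + 72 for each unit, where Pb is the price buyers pay.
Supply in terms of Pb becomes Qs = -577 + 8(Pb + 72) = -1 + 8Pb. Setting this equal to demand: 512 - Pb = -1 + 8Pb, so Pb = 57.
Sellers receive Ps = 57 + 72 = 129; Q' = 512 − 1·57 = 455.
Government outlay = subsidy × quantity = 72 × 455 = 32760.

Government cost = 32760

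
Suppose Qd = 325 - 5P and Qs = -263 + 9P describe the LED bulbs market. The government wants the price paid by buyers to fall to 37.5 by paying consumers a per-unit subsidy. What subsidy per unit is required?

Required subsidy s = 7 per unit

At a buyer price of 37.5, quantity demanded is 325 − 5·37.5 = 137.5.
Sellers supply 137.5 only when they receive Ps with -263 + 9·Ps = 137.5, i.e. Ps = 44.5.
s = Ps − Pb = 44.5 − 37.5 = 7.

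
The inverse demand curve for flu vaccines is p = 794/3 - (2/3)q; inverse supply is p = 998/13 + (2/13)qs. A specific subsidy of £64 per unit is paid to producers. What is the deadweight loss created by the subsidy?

Pre-subsidy: 794/3 - (2/3)q = 998/13 + (2/13)q gives q* = 229 and p* = 112.
With the subsidy, sellers receive ps = pb + 64 for each unit, where pb is the price buyers pay.
On the curves, pb = 794/3 - (2/3)q and ps = 998/13 + (2/13)q; the wedge ps − pb = 64 gives 998/13 + (2/13)q − (794/3 - (2/3)q) = 64, so q' = 307.
Then pb = 794/3 − (2/3)·307 = 60 and ps = 998/13 + (2/13)·307 = 124.
The subsidy expands output by 307 − 229 = 78 past the efficient level; on those units the gap between marginal cost and willingness to pay runs from 0 up to 64.
DWL = ½ × 64 × 78 = 2496.

Deadweight loss = £2496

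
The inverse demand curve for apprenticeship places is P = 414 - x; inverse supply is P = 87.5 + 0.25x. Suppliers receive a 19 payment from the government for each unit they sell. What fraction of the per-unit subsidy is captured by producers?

Producer share = 0.2

Pre-subsidy: 414 - x = 87.5 + 0.25x gives x* = 261.2 and P* = 152.8.
With the subsidy, sellers receive Ps = Pb + 19 for each unit, where Pb is the price buyers pay.
On the curves, Pb = 414 - x and Ps = 87.5 + 0.25x; the wedge Ps − Pb = 19 gives 87.5 + 0.25x − (414 - x) = 19, so x' = 276.4.
Then Pb = 414 − 1·276.4 = 137.6 and Ps = 87.5 + 0.25·276.4 = 156.6.
Buyers' price falls by P* − Pb = 152.8 − 137.6 = 15.2; sellers' price rises by Ps − P* = 156.6 − 152.8 = 3.8.
So producers capture 3.8/19 = 0.2 of each unit of subsidy.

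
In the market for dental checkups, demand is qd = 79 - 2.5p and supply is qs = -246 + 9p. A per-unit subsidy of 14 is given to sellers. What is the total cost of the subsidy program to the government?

Government cost = 11508/23

Pre-subsidy: 79 - 2.5p = -246 + 9p gives p* = 650/23, q* = 192/23.
With the subsidy, sellers receive ps = pb + 14 for each unit, where pb is the price buyers pay.
Supply in terms of pb becomes qs = -246 + 9(pb + 14) = -120 + 9pb. Setting this equal to demand: 79 - 2.5pb = -120 + 9pb, so pb = 398/23.
Sellers receive ps = 398/23 + 14 = 720/23; q' = 79 − 2.5·(398/23) = 822/23.
Government outlay = subsidy × quantity = 14 × 822/23 = 11508/23.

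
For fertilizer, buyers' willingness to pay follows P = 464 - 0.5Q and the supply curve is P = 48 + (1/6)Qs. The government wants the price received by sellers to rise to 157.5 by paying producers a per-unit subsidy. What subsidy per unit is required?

Required subsidy s = 22 per unit

At a seller price of 157.5, quantity supplied is -288 + 6·157.5 = 657.
Buyers absorb 657 only when they pay Pb = 464 − 0.5·657 = 135.5.
s = Ps − Pb = 157.5 − 135.5 = 22.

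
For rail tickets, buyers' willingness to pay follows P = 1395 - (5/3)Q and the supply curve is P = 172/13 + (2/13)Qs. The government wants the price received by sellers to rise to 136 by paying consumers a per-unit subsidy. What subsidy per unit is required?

Required subsidy s = 71 per unit

At a seller price of 136, quantity supplied is -86 + 6.5·136 = 798.
Buyers absorb 798 only when they pay Pb = 1395 − (5/3)·798 = 65.
s = Ps − Pb = 136 − 65 = 71.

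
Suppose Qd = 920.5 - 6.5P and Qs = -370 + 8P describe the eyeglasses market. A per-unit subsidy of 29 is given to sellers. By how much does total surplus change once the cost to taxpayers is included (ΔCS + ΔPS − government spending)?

Pre-subsidy: 920.5 - 6.5P = -370 + 8P gives P* = 89, Q* = 342.
With the subsidy, sellers receive Ps = Pb + 29 for each unit, where Pb is the price buyers pay.
Supply in terms of Pb becomes Qs = -370 + 8(Pb + 29) = -138 + 8Pb. Setting this equal to demand: 920.5 - 6.5Pb = -138 + 8Pb, so Pb = 73.
Sellers receive Ps = 73 + 29 = 102; Q' = 920.5 − 6.5·73 = 446.
ΔCS = ½(342 + 446)(89 − 73) = 6304; ΔPS = ½(342 + 446)(102 − 89) = 5122.
Government spending = 29 × 446 = 12934.
Net change = 6304 + 5122 − 12934 = -1508. The loss equals the DWL triangle ½·29·104.

Net change in total surplus = -1508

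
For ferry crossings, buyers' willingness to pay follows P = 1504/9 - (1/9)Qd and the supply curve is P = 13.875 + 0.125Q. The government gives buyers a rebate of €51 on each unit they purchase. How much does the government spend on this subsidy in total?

Government cost = €44115

Pre-subsidy: 1504/9 - (1/9)Q = 13.875 + 0.125Q gives Q* = 649 and P* = 95.
With the rebate, buyers effectively pay Pb = Ps − 51, where Ps is the price sellers receive.
On the curves, Pb = 1504/9 - (1/9)Q and Ps = 13.875 + 0.125Q; the wedge Ps − Pb = 51 gives 13.875 + 0.125Q − (1504/9 - (1/9)Q) = 51, so Q' = 865.
Then Pb = 1504/9 − (1/9)·865 = 71 and Ps = 13.875 + 0.125·865 = 122.
Government outlay = subsidy × quantity = 51 × 865 = 44115.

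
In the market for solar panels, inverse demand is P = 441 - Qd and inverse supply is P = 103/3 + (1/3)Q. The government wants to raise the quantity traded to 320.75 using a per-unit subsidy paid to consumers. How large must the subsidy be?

Required subsidy s = 21 per unit

At Q = 320.75, from the demand curve buyers pay Pb = 441 − 1·320.75 = 120.25; from the supply curve sellers need Ps = 103/3 + (1/3)·320.75 = 141.25.
The subsidy must fill the gap: s = Ps − Pb = 141.25 − 120.25 = 21.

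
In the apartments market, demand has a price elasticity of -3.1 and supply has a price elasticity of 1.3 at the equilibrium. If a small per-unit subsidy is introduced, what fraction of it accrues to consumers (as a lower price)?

For a small subsidy around the equilibrium, the benefit split depends on the relative slopes, which at a point are proportional to the elasticities.
Buyer share = εs/(εs + |εd|) = 1.3/(1.3 + 3.1) = 13/44; seller share = |εd|/(εs + |εd|) = 31/44.

Consumer share = 13/44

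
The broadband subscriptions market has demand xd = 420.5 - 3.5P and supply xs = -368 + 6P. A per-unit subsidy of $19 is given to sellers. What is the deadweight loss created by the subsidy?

Deadweight loss = $399

Pre-subsidy: 420.5 - 3.5P = -368 + 6P gives P* = 83, x* = 130.
With the subsidy, sellers receive Ps = Pb + 19 for each unit, where Pb is the price buyers pay.
Supply in terms of Pb becomes xs = -368 + 6(Pb + 19) = -254 + 6Pb. Setting this equal to demand: 420.5 - 3.5Pb = -254 + 6Pb, so Pb = 71.
Sellers receive Ps = 71 + 19 = 90; x' = 420.5 − 3.5·71 = 172.
The subsidy expands output by 172 − 130 = 42 past the efficient level; on those units the gap between marginal cost and willingness to pay runs from 0 up to 19.
DWL = ½ × 19 × 42 = 399.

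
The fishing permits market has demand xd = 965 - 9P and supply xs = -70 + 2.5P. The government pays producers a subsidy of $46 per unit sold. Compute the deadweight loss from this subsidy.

Deadweight loss = $2070

Pre-subsidy: 965 - 9P = -70 + 2.5P gives P* = 90, x* = 155.
With the subsidy, sellers receive Ps = Pb + 46 for each unit, where Pb is the price buyers pay.
Supply in terms of Pb becomes xs = -70 + 2.5(Pb + 46) = 45 + 2.5Pb. Setting this equal to demand: 965 - 9Pb = 45 + 2.5Pb, so Pb = 80.
Sellers receive Ps = 80 + 46 = 126; x' = 965 − 9·80 = 245.
The subsidy expands output by 245 − 155 = 90 past the efficient level; on those units the gap between marginal cost and willingness to pay runs from 0 up to 46.
DWL = ½ × 46 × 90 = 2070.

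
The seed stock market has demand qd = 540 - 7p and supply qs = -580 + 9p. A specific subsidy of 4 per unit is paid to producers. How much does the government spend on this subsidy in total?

Government cost = 263

Pre-subsidy: 540 - 7p = -580 + 9p gives p* = 70, q* = 50.
With the subsidy, sellers receive ps = pb + 4 for each unit, where pb is the price buyers pay.
Supply in terms of pb becomes qs = -580 + 9(pb + 4) = -544 + 9pb. Setting this equal to demand: 540 - 7pb = -544 + 9pb, so pb = 67.75.
Sellers receive ps = 67.75 + 4 = 71.75; q' = 540 − 7·67.75 = 65.75.
Government outlay = subsidy × quantity = 4 × 65.75 = 263.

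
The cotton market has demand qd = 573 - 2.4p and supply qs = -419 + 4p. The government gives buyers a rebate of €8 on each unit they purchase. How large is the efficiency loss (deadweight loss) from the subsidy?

Deadweight loss = €48

Pre-subsidy: 573 - 2.4p = -419 + 4p gives p* = 155, q* = 201.
With the rebate, buyers effectively pay pb = ps − 8, where ps is the price sellers receive.
Demand in terms of ps becomes qd = 573 − 2.4(ps − 8) = 592.2 - 2.4ps. Setting this equal to supply: 592.2 - 2.4ps = -419 + 4ps, so ps = 158.
Buyers pay pb = 158 − 8 = 150; q' = -419 + 4·158 = 213.
The subsidy expands output by 213 − 201 = 12 past the efficient level; on those units the gap between marginal cost and willingness to pay runs from 0 up to 8.
DWL = ½ × 8 × 12 = 48.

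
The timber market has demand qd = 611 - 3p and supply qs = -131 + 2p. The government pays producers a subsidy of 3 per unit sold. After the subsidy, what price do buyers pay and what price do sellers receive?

Pre-subsidy: 611 - 3p = -131 + 2p gives p* = 148.4, q* = 165.8.
With the subsidy, sellers receive ps = pb + 3 for each unit, where pb is the price buyers pay.
Supply in terms of pb becomes qs = -131 + 2(pb + 3) = -125 + 2pb. Setting this equal to demand: 611 - 3pb = -125 + 2pb, so pb = 147.2.
Sellers receive ps = 147.2 + 3 = 150.2; q' = 611 − 3·147.2 = 169.4.

Buyers pay 147.2; sellers receive 150.2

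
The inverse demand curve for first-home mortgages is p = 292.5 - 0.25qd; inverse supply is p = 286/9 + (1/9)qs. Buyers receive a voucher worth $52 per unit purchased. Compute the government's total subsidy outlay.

Pre-subsidy: 292.5 - 0.25q = 286/9 + (1/9)q gives q* = 722 and p* = 112.
With the rebate, buyers effectively pay pb = ps − 52, where ps is the price sellers receive.
On the curves, pb = 292.5 - 0.25q and ps = 286/9 + (1/9)q; the wedge ps − pb = 52 gives 286/9 + (1/9)q − (292.5 - 0.25q) = 52, so q' = 866.
Then pb = 292.5 − 0.25·866 = 76 and ps = 286/9 + (1/9)·866 = 128.
Government outlay = subsidy × quantity = 52 × 866 = 45032.

Government cost = $45032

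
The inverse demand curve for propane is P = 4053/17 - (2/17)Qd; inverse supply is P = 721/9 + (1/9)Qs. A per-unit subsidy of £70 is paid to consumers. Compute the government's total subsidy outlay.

Government cost = £69860

Pre-subsidy: 4053/17 - (2/17)Q = 721/9 + (1/9)Q gives Q* = 692 and P* = 157.
With the rebate, buyers effectively pay Pb = Ps − 70, where Ps is the price sellers receive.
On the curves, Pb = 4053/17 - (2/17)Q and Ps = 721/9 + (1/9)Q; the wedge Ps − Pb = 70 gives 721/9 + (1/9)Q − (4053/17 - (2/17)Q) = 70, so Q' = 998.
Then Pb = 4053/17 − (2/17)·998 = 121 and Ps = 721/9 + (1/9)·998 = 191.
Government outlay = subsidy × quantity = 70 × 998 = 69860.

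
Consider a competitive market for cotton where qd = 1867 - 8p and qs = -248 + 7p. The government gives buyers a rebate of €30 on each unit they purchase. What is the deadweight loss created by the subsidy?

Pre-subsidy: 1867 - 8p = -248 + 7p gives p* = 141, q* = 739.
With the rebate, buyers effectively pay pb = ps − 30, where ps is the price sellers receive.
Demand in terms of ps becomes qd = 1867 − 8(ps − 30) = 2107 - 8ps. Setting this equal to supply: 2107 - 8ps = -248 + 7ps, so ps = 157.
Buyers pay pb = 157 − 30 = 127; q' = -248 + 7·157 = 851.
The subsidy expands output by 851 − 739 = 112 past the efficient level; on those units the gap between marginal cost and willingness to pay runs from 0 up to 30.
DWL = ½ × 30 × 112 = 1680.

Deadweight loss = €1680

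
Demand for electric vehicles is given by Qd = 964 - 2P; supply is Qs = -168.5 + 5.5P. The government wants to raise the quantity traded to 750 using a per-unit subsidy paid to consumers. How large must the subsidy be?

Required subsidy s = 60 per unit

At Q = 750, invert demand for the buyer price: Pb = (964 − 750)/2 = 107; invert supply for the seller price: Ps = (750 − (-168.5))/5.5 = 167.
The subsidy must fill the gap: s = Ps − Pb = 167 − 107 = 60.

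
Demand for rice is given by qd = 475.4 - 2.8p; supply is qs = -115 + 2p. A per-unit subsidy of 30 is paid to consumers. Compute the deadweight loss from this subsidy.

Deadweight loss = 525

Pre-subsidy: 475.4 - 2.8p = -115 + 2p gives p* = 123, q* = 131.
With the rebate, buyers effectively pay pb = ps − 30, where ps is the price sellers receive.
Demand in terms of ps becomes qd = 475.4 − 2.8(ps − 30) = 559.4 - 2.8ps. Setting this equal to supply: 559.4 - 2.8ps = -115 + 2ps, so ps = 140.5.
Buyers pay pb = 140.5 − 30 = 110.5; q' = -115 + 2·140.5 = 166.
The subsidy expands output by 166 − 131 = 35 past the efficient level; on those units the gap between marginal cost and willingness to pay runs from 0 up to 30.
DWL = ½ × 30 × 35 = 525.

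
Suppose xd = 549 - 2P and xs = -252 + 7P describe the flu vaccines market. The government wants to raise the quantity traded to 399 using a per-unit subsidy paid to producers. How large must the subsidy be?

At x = 399, invert demand for the buyer price: Pb = (549 − 399)/2 = 75; invert supply for the seller price: Ps = (399 − (-252))/7 = 93.
The subsidy must fill the gap: s = Ps − Pb = 93 − 75 = 18.

Required subsidy s = 18 per unit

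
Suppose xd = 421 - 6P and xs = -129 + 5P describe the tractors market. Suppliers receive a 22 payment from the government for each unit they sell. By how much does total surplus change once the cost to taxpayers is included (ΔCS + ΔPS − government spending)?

Net change in total surplus = -660

Pre-subsidy: 421 - 6P = -129 + 5P gives P* = 50, x* = 121.
With the subsidy, sellers receive Ps = Pb + 22 for each unit, where Pb is the price buyers pay.
Supply in terms of Pb becomes xs = -129 + 5(Pb + 22) = -19 + 5Pb. Setting this equal to demand: 421 - 6Pb = -19 + 5Pb, so Pb = 40.
Sellers receive Ps = 40 + 22 = 62; x' = 421 − 6·40 = 181.
ΔCS = ½(121 + 181)(50 − 40) = 1510; ΔPS = ½(121 + 181)(62 − 50) = 1812.
Government spending = 22 × 181 = 3982.
Net change = 1510 + 1812 − 3982 = -660. The loss equals the DWL triangle ½·22·60.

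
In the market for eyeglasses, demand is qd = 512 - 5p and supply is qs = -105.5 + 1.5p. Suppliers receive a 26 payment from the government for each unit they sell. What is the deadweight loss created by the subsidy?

Deadweight loss = 390

Pre-subsidy: 512 - 5p = -105.5 + 1.5p gives p* = 95, q* = 37.
With the subsidy, sellers receive ps = pb + 26 for each unit, where pb is the price buyers pay.
Supply in terms of pb becomes qs = -105.5 + 1.5(pb + 26) = -66.5 + 1.5pb. Setting this equal to demand: 512 - 5pb = -66.5 + 1.5pb, so pb = 89.
Sellers receive ps = 89 + 26 = 115; q' = 512 − 5·89 = 67.
The subsidy expands output by 67 − 37 = 30 past the efficient level; on those units the gap between marginal cost and willingness to pay runs from 0 up to 26.
DWL = ½ × 26 × 30 = 390.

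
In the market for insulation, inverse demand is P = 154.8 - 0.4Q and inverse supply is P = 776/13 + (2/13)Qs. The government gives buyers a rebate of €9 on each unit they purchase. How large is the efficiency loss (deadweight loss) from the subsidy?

Deadweight loss = €73.125

Pre-subsidy: 154.8 - 0.4Q = 776/13 + (2/13)Q gives Q* = 3091/18 and P* = 775/9.
With the rebate, buyers effectively pay Pb = Ps − 9, where Ps is the price sellers receive.
On the curves, Pb = 154.8 - 0.4Q and Ps = 776/13 + (2/13)Q; the wedge Ps − Pb = 9 gives 776/13 + (2/13)Q − (154.8 - 0.4Q) = 9, so Q' = 6767/36.
Then Pb = 154.8 − 0.4·(6767/36) = 1433/18 and Ps = 776/13 + (2/13)·(6767/36) = 1595/18.
The subsidy expands output by 6767/36 − 3091/18 = 16.25 past the efficient level; on those units the gap between marginal cost and willingness to pay runs from 0 up to 9.
DWL = ½ × 9 × 16.25 = 73.125.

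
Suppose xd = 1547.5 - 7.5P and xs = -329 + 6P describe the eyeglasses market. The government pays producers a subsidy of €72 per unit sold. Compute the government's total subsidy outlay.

Government cost = €53640

Pre-subsidy: 1547.5 - 7.5P = -329 + 6P gives P* = 139, x* = 505.
With the subsidy, sellers receive Ps = Pb + 72 for each unit, where Pb is the price buyers pay.
Supply in terms of Pb becomes xs = -329 + 6(Pb + 72) = 103 + 6Pb. Setting this equal to demand: 1547.5 - 7.5Pb = 103 + 6Pb, so Pb = 107.
Sellers receive Ps = 107 + 72 = 179; x' = 1547.5 − 7.5·107 = 745.
Government outlay = subsidy × quantity = 72 × 745 = 53640.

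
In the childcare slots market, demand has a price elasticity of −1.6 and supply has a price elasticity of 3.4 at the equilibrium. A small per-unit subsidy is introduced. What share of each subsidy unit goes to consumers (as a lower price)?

Consumer share = 0.68

For a small subsidy around the equilibrium, the benefit split depends on the relative slopes, which at a point are proportional to the elasticities.
Buyer share = εs/(εs + |εd|) = 3.4/(3.4 + 1.6) = 0.68; seller share = |εd|/(εs + |εd|) = 0.32.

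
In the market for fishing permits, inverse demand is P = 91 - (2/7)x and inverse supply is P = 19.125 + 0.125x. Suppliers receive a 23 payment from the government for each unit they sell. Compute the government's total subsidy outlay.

Government cost = 5313

Pre-subsidy: 91 - (2/7)x = 19.125 + 0.125x gives x* = 175 and P* = 41.
With the subsidy, sellers receive Ps = Pb + 23 for each unit, where Pb is the price buyers pay.
On the curves, Pb = 91 - (2/7)x and Ps = 19.125 + 0.125x; the wedge Ps − Pb = 23 gives 19.125 + 0.125x − (91 - (2/7)x) = 23, so x' = 231.
Then Pb = 91 − (2/7)·231 = 25 and Ps = 19.125 + 0.125·231 = 48.
Government outlay = subsidy × quantity = 23 × 231 = 5313.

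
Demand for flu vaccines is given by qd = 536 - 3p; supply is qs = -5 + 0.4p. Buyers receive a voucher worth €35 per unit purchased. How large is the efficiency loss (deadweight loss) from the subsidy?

Deadweight loss = 3675/17

Pre-subsidy: 536 - 3p = -5 + 0.4p gives p* = 2705/17, q* = 997/17.
With the rebate, buyers effectively pay pb = ps − 35, where ps is the price sellers receive.
Demand in terms of ps becomes qd = 536 − 3(ps − 35) = 641 - 3ps. Setting this equal to supply: 641 - 3ps = -5 + 0.4ps, so ps = 190.
Buyers pay pb = 190 − 35 = 155; q' = -5 + 0.4·190 = 71.
The subsidy expands output by 71 − 997/17 = 210/17 past the efficient level; on those units the gap between marginal cost and willingness to pay runs from 0 up to 35.
DWL = ½ × 35 × 210/17 = 3675/17.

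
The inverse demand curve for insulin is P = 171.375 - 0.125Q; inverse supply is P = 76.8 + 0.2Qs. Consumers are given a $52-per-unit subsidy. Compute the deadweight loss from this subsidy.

Pre-subsidy: 171.375 - 0.125Q = 76.8 + 0.2Q gives Q* = 291 and P* = 135.
With the rebate, buyers effectively pay Pb = Ps − 52, where Ps is the price sellers receive.
On the curves, Pb = 171.375 - 0.125Q and Ps = 76.8 + 0.2Q; the wedge Ps − Pb = 52 gives 76.8 + 0.2Q − (171.375 - 0.125Q) = 52, so Q' = 451.
Then Pb = 171.375 − 0.125·451 = 115 and Ps = 76.8 + 0.2·451 = 167.
The subsidy expands output by 451 − 291 = 160 past the efficient level; on those units the gap between marginal cost and willingness to pay runs from 0 up to 52.
DWL = ½ × 52 × 160 = 4160.

Deadweight loss = $4160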